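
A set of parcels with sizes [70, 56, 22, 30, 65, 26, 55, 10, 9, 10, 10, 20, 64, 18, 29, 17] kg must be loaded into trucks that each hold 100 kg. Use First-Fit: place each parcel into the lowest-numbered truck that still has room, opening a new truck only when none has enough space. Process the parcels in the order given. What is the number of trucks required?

6

Put 70 kg in truck 1; 30 kg remain.
Put 56 kg in truck 2; 44 kg remain.
Put 22 kg in truck 1; 8 kg remain.
Put 30 kg in truck 2; 14 kg remain.
Put 65 kg in truck 3; 35 kg remain.
Put 26 kg in truck 3; 9 kg remain.
Put 55 kg in truck 4; 45 kg remain.
Put 10 kg in truck 2; 4 kg remain.
Put 9 kg in truck 3; 0 kg remain.
Put 10 kg in truck 4; 35 kg remain.
Put 10 kg in truck 4; 25 kg remain.
Put 20 kg in truck 4; 5 kg remain.
Put 64 kg in truck 5; 36 kg remain.
Put 18 kg in truck 5; 18 kg remain.
Put 29 kg in truck 6; 71 kg remain.
Put 17 kg in truck 5; 1 kg remain.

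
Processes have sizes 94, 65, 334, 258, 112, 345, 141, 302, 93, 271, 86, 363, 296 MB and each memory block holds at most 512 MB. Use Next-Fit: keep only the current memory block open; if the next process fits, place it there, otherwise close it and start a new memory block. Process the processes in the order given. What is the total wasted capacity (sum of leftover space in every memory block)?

94 MB → memory block 1 (remaining 418 MB)
65 MB → memory block 1 (remaining 353 MB)
334 MB → memory block 1 (remaining 19 MB)
258 MB → memory block 2 (remaining 254 MB)
112 MB → memory block 2 (remaining 142 MB)
345 MB → memory block 3 (remaining 167 MB)
141 MB → memory block 3 (remaining 26 MB)
302 MB → memory block 4 (remaining 210 MB)
93 MB → memory block 4 (remaining 117 MB)
271 MB → memory block 5 (remaining 241 MB)
86 MB → memory block 5 (remaining 155 MB)
363 MB → memory block 6 (remaining 149 MB)
296 MB → memory block 7 (remaining 216 MB)
7 memory blocks × 512 MB = 3584 MB; used 2760 MB; unused 824 MB.

824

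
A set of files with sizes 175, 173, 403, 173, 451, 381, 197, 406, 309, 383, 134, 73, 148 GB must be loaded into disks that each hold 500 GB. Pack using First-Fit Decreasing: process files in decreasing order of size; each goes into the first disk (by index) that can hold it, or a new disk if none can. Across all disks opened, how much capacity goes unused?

594

Sorted descending: 451, 406, 403, 383, 381, 309, 197, 175, 173, 173, 148, 134, 73.
disk 1: place 451 GB, 49 GB left
disk 2: place 406 GB, 94 GB left
disk 3: place 403 GB, 97 GB left
disk 4: place 383 GB, 117 GB left
disk 5: place 381 GB, 119 GB left
disk 6: place 309 GB, 191 GB left
disk 7: place 197 GB, 303 GB left
disk 6: place 175 GB, 16 GB left
disk 7: place 173 GB, 130 GB left
disk 8: place 173 GB, 327 GB left
disk 8: place 148 GB, 179 GB left
disk 8: place 134 GB, 45 GB left
disk 2: place 73 GB, 21 GB left
8 disks × 500 GB = 4000 GB; used 3406 GB; unused 594 GB.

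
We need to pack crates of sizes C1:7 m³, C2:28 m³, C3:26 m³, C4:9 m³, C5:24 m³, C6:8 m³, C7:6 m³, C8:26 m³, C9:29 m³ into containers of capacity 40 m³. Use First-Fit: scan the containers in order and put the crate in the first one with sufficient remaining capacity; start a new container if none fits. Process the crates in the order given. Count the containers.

C1 (7 m³) → container 1 (remaining 33 m³)
C2 (28 m³) → container 1 (remaining 5 m³)
C3 (26 m³) → container 2 (remaining 14 m³)
C4 (9 m³) → container 2 (remaining 5 m³)
C5 (24 m³) → container 3 (remaining 16 m³)
C6 (8 m³) → container 3 (remaining 8 m³)
C7 (6 m³) → container 3 (remaining 2 m³)
C8 (26 m³) → container 4 (remaining 14 m³)
C9 (29 m³) → container 5 (remaining 11 m³)
Final containers: [7,28] [26,9] [24,8,6] [26] [29].

5 containers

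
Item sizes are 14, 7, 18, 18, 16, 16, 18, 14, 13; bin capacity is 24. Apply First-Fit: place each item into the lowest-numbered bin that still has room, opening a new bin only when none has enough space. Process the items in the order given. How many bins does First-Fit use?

8

bin 1: place 14, 10 left
bin 1: place 7, 3 left
bin 2: place 18, 6 left
bin 3: place 18, 6 left
bin 4: place 16, 8 left
bin 5: place 16, 8 left
bin 6: place 18, 6 left
bin 7: place 14, 10 left
bin 8: place 13, 11 left
Final bins: [14,7] [18] [18] [16] [16] [18] [14] [13].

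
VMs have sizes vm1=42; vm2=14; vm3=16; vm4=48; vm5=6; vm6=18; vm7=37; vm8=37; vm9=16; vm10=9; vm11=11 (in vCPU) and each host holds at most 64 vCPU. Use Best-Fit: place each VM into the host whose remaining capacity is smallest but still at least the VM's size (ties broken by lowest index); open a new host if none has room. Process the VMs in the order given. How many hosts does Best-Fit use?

4 hosts

vm1 (42 vCPU) → host 1 (remaining 22 vCPU)
vm2 (14 vCPU) → host 1 (remaining 8 vCPU)
vm3 (16 vCPU) → host 2 (remaining 48 vCPU)
vm4 (48 vCPU) → host 2 (remaining 0 vCPU)
vm5 (6 vCPU) → host 1 (remaining 2 vCPU)
vm6 (18 vCPU) → host 3 (remaining 46 vCPU)
vm7 (37 vCPU) → host 3 (remaining 9 vCPU)
vm8 (37 vCPU) → host 4 (remaining 27 vCPU)
vm9 (16 vCPU) → host 4 (remaining 11 vCPU)
vm10 (9 vCPU) → host 3 (remaining 0 vCPU)
vm11 (11 vCPU) → host 4 (remaining 0 vCPU)
Final hosts: [42,14,6] [16,48] [18,37,9] [37,16,11].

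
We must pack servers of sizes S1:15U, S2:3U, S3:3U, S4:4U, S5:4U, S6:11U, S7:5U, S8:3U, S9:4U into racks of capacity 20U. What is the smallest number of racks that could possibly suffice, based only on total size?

Total size = 15 + 3 + 3 + 4 + 4 + 11 + 5 + 3 + 4 = 52U.
⌈52 / 20⌉ = 3.

3 racks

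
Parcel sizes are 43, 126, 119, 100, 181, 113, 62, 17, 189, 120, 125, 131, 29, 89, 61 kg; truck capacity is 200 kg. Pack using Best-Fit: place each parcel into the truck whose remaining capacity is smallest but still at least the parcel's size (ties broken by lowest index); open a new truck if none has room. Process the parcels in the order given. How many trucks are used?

Put 43 kg in truck 1; 157 kg remain.
Put 126 kg in truck 1; 31 kg remain.
Put 119 kg in truck 2; 81 kg remain.
Put 100 kg in truck 3; 100 kg remain.
Put 181 kg in truck 4; 19 kg remain.
Put 113 kg in truck 5; 87 kg remain.
Put 62 kg in truck 2; 19 kg remain.
Put 17 kg in truck 2; 2 kg remain.
Put 189 kg in truck 6; 11 kg remain.
Put 120 kg in truck 7; 80 kg remain.
Put 125 kg in truck 8; 75 kg remain.
Put 131 kg in truck 9; 69 kg remain.
Put 29 kg in truck 1; 2 kg remain.
Put 89 kg in truck 3; 11 kg remain.
Put 61 kg in truck 9; 8 kg remain.

9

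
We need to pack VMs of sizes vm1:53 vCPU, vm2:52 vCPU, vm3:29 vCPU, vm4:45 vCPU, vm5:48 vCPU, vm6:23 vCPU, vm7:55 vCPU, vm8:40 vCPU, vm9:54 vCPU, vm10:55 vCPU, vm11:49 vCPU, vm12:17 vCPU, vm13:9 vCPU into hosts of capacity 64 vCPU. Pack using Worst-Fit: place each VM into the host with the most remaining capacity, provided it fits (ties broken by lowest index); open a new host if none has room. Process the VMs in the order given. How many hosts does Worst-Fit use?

vm1 (53 vCPU) → host 1 (remaining 11 vCPU)
vm2 (52 vCPU) → host 2 (remaining 12 vCPU)
vm3 (29 vCPU) → host 3 (remaining 35 vCPU)
vm4 (45 vCPU) → host 4 (remaining 19 vCPU)
vm5 (48 vCPU) → host 5 (remaining 16 vCPU)
vm6 (23 vCPU) → host 3 (remaining 12 vCPU)
vm7 (55 vCPU) → host 6 (remaining 9 vCPU)
vm8 (40 vCPU) → host 7 (remaining 24 vCPU)
vm9 (54 vCPU) → host 8 (remaining 10 vCPU)
vm10 (55 vCPU) → host 9 (remaining 9 vCPU)
vm11 (49 vCPU) → host 10 (remaining 15 vCPU)
vm12 (17 vCPU) → host 7 (remaining 7 vCPU)
vm13 (9 vCPU) → host 4 (remaining 10 vCPU)

10 hosts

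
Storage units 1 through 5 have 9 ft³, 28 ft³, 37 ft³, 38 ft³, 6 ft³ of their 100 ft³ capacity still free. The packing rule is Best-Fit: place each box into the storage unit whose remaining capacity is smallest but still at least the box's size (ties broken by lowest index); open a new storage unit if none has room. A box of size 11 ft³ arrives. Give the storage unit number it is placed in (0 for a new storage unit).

2

Storage units with room: storage unit 2 (28 ft³), storage unit 3 (37 ft³), storage unit 4 (38 ft³).
Tightest fit is storage unit 2 with 28 ft³ free.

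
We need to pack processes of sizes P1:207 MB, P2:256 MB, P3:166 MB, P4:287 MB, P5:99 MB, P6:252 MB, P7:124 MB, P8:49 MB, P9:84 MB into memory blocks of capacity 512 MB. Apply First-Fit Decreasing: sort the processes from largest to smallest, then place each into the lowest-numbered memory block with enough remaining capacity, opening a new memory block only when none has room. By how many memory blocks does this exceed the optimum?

First-Fit Decreasing: [287,207] [256,252] [166,124,99,84] [49] → 4 memory blocks.
Total size 1524 MB; any packing needs at least ⌈1524/512⌉ = 3 memory blocks.
An optimal packing achieves that bound: [287,124,99] [256,252] [207,166,84,49] → 3 memory blocks.
Excess: 4 − 3 = 1.

1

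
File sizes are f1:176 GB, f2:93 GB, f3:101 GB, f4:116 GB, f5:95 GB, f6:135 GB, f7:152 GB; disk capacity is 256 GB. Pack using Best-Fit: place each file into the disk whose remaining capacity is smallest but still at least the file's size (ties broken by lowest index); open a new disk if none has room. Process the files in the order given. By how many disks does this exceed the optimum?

1

Best-Fit: [176] [93,101] [116,95] [135] [152] → 5 disks.
Total size 868 GB; any packing needs at least ⌈868/256⌉ = 4 disks.
An optimal packing achieves that bound: [176] [152,101] [135,116] [95,93] → 4 disks.
Excess: 5 − 4 = 1.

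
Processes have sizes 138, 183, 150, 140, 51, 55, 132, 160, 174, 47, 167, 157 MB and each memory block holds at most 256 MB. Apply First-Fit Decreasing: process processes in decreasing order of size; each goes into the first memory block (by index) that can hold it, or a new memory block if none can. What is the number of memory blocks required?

9

Sorted descending: 183, 174, 167, 160, 157, 150, 140, 138, 132, 55, 51, 47.
memory block 1: place 183 MB, 73 MB left
memory block 2: place 174 MB, 82 MB left
memory block 3: place 167 MB, 89 MB left
memory block 4: place 160 MB, 96 MB left
memory block 5: place 157 MB, 99 MB left
memory block 6: place 150 MB, 106 MB left
memory block 7: place 140 MB, 116 MB left
memory block 8: place 138 MB, 118 MB left
memory block 9: place 132 MB, 124 MB left
memory block 1: place 55 MB, 18 MB left
memory block 2: place 51 MB, 31 MB left
memory block 3: place 47 MB, 42 MB left
Final memory blocks: [183,55] [174,51] [167,47] [160] [157] [150] [140] [138] [132].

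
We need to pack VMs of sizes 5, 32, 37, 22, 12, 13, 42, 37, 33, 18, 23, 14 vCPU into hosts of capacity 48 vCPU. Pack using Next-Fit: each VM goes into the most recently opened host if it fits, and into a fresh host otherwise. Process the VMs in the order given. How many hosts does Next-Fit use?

Put 5 vCPU in host 1; 43 vCPU remain.
Put 32 vCPU in host 1; 11 vCPU remain.
Put 37 vCPU in host 2; 11 vCPU remain.
Put 22 vCPU in host 3; 26 vCPU remain.
Put 12 vCPU in host 3; 14 vCPU remain.
Put 13 vCPU in host 3; 1 vCPU remain.
Put 42 vCPU in host 4; 6 vCPU remain.
Put 37 vCPU in host 5; 11 vCPU remain.
Put 33 vCPU in host 6; 15 vCPU remain.
Put 18 vCPU in host 7; 30 vCPU remain.
Put 23 vCPU in host 7; 7 vCPU remain.
Put 14 vCPU in host 8; 34 vCPU remain.

8 hosts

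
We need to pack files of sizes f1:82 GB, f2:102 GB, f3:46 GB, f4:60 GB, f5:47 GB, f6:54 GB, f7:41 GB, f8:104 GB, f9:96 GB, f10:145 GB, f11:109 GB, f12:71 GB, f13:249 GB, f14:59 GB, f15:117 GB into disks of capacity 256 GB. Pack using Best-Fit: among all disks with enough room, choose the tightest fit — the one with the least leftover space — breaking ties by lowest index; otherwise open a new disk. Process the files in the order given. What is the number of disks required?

6

disk 1: place f1 (82 GB), 174 GB left
disk 1: place f2 (102 GB), 72 GB left
disk 1: place f3 (46 GB), 26 GB left
disk 2: place f4 (60 GB), 196 GB left
disk 2: place f5 (47 GB), 149 GB left
disk 2: place f6 (54 GB), 95 GB left
disk 2: place f7 (41 GB), 54 GB left
disk 3: place f8 (104 GB), 152 GB left
disk 3: place f9 (96 GB), 56 GB left
disk 4: place f10 (145 GB), 111 GB left
disk 4: place f11 (109 GB), 2 GB left
disk 5: place f12 (71 GB), 185 GB left
disk 6: place f13 (249 GB), 7 GB left
disk 5: place f14 (59 GB), 126 GB left
disk 5: place f15 (117 GB), 9 GB left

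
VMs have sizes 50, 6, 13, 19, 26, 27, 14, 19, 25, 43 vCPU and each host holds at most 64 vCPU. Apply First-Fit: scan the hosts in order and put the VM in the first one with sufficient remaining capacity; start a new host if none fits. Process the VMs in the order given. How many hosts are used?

5 hosts

host 1: place 50 vCPU, 14 vCPU left
host 1: place 6 vCPU, 8 vCPU left
host 2: place 13 vCPU, 51 vCPU left
host 2: place 19 vCPU, 32 vCPU left
host 2: place 26 vCPU, 6 vCPU left
host 3: place 27 vCPU, 37 vCPU left
host 3: place 14 vCPU, 23 vCPU left
host 3: place 19 vCPU, 4 vCPU left
host 4: place 25 vCPU, 39 vCPU left
host 5: place 43 vCPU, 21 vCPU left
Final hosts: [50,6] [13,19,26] [27,14,19] [25] [43].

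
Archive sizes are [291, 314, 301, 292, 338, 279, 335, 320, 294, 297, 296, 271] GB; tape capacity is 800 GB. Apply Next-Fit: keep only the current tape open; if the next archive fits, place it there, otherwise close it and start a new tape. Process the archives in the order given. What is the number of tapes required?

291 GB → tape 1 (remaining 509 GB)
314 GB → tape 1 (remaining 195 GB)
301 GB → tape 2 (remaining 499 GB)
292 GB → tape 2 (remaining 207 GB)
338 GB → tape 3 (remaining 462 GB)
279 GB → tape 3 (remaining 183 GB)
335 GB → tape 4 (remaining 465 GB)
320 GB → tape 4 (remaining 145 GB)
294 GB → tape 5 (remaining 506 GB)
297 GB → tape 5 (remaining 209 GB)
296 GB → tape 6 (remaining 504 GB)
271 GB → tape 6 (remaining 233 GB)

6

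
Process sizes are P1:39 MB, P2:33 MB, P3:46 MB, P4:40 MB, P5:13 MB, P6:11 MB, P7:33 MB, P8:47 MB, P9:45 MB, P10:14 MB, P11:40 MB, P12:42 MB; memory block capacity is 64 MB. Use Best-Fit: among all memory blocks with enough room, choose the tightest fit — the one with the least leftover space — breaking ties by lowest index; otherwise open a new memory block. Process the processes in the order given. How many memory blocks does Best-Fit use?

P1 (39 MB) → memory block 1 (remaining 25 MB)
P2 (33 MB) → memory block 2 (remaining 31 MB)
P3 (46 MB) → memory block 3 (remaining 18 MB)
P4 (40 MB) → memory block 4 (remaining 24 MB)
P5 (13 MB) → memory block 3 (remaining 5 MB)
P6 (11 MB) → memory block 4 (remaining 13 MB)
P7 (33 MB) → memory block 5 (remaining 31 MB)
P8 (47 MB) → memory block 6 (remaining 17 MB)
P9 (45 MB) → memory block 7 (remaining 19 MB)
P10 (14 MB) → memory block 6 (remaining 3 MB)
P11 (40 MB) → memory block 8 (remaining 24 MB)
P12 (42 MB) → memory block 9 (remaining 22 MB)

9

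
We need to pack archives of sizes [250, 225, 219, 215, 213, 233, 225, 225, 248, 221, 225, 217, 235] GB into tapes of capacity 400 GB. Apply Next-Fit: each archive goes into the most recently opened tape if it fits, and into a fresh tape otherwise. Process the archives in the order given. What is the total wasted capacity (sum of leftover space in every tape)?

250 GB → tape 1 (remaining 150 GB)
225 GB → tape 2 (remaining 175 GB)
219 GB → tape 3 (remaining 181 GB)
215 GB → tape 4 (remaining 185 GB)
213 GB → tape 5 (remaining 187 GB)
233 GB → tape 6 (remaining 167 GB)
225 GB → tape 7 (remaining 175 GB)
225 GB → tape 8 (remaining 175 GB)
248 GB → tape 9 (remaining 152 GB)
221 GB → tape 10 (remaining 179 GB)
225 GB → tape 11 (remaining 175 GB)
217 GB → tape 12 (remaining 183 GB)
235 GB → tape 13 (remaining 165 GB)
13 tapes × 400 GB = 5200 GB; used 2951 GB; unused 2249 GB.

2249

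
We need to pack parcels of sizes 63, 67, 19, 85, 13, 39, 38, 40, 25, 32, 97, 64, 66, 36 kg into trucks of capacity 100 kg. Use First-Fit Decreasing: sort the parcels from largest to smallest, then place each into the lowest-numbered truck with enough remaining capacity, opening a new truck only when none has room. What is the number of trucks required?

8 trucks

Sorted descending: 97, 85, 67, 66, 64, 63, 40, 39, 38, 36, 32, 25, 19, 13.
97 kg → truck 1 (remaining 3 kg)
85 kg → truck 2 (remaining 15 kg)
67 kg → truck 3 (remaining 33 kg)
66 kg → truck 4 (remaining 34 kg)
64 kg → truck 5 (remaining 36 kg)
63 kg → truck 6 (remaining 37 kg)
40 kg → truck 7 (remaining 60 kg)
39 kg → truck 7 (remaining 21 kg)
38 kg → truck 8 (remaining 62 kg)
36 kg → truck 5 (remaining 0 kg)
32 kg → truck 3 (remaining 1 kg)
25 kg → truck 4 (remaining 9 kg)
19 kg → truck 6 (remaining 18 kg)
13 kg → truck 2 (remaining 2 kg)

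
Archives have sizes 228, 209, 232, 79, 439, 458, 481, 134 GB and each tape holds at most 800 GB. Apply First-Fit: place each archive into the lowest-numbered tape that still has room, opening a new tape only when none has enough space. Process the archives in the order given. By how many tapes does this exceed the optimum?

1

First-Fit: [228,209,232,79] [439,134] [458] [481] → 4 tapes.
Total size 2260 GB; any packing needs at least ⌈2260/800⌉ = 3 tapes.
An optimal packing achieves that bound: [481,232,79] [458,228] [439,209,134] → 3 tapes.
Excess: 4 − 3 = 1.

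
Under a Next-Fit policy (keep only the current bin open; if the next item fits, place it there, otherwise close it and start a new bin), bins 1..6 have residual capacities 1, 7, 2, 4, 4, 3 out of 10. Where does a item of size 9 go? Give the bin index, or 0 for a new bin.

Next-Fit only looks at bin 6, which has 3 free.
9 does not fit, so a new bin is opened.

0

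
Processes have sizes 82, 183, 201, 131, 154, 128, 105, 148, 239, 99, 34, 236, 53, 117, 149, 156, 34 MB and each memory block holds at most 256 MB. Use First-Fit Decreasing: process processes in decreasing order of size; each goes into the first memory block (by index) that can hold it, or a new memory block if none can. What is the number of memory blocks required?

Sorted descending: 239, 236, 201, 183, 156, 154, 149, 148, 131, 128, 117, 105, 99, 82, 53, 34, 34.
239 MB → memory block 1 (remaining 17 MB)
236 MB → memory block 2 (remaining 20 MB)
201 MB → memory block 3 (remaining 55 MB)
183 MB → memory block 4 (remaining 73 MB)
156 MB → memory block 5 (remaining 100 MB)
154 MB → memory block 6 (remaining 102 MB)
149 MB → memory block 7 (remaining 107 MB)
148 MB → memory block 8 (remaining 108 MB)
131 MB → memory block 9 (remaining 125 MB)
128 MB → memory block 10 (remaining 128 MB)
117 MB → memory block 9 (remaining 8 MB)
105 MB → memory block 7 (remaining 2 MB)
99 MB → memory block 5 (remaining 1 MB)
82 MB → memory block 6 (remaining 20 MB)
53 MB → memory block 3 (remaining 2 MB)
34 MB → memory block 4 (remaining 39 MB)
34 MB → memory block 4 (remaining 5 MB)
Final memory blocks: [239] [236] [201,53] [183,34,34] [156,99] [154,82] [149,105] [148] [131,117] [128].

10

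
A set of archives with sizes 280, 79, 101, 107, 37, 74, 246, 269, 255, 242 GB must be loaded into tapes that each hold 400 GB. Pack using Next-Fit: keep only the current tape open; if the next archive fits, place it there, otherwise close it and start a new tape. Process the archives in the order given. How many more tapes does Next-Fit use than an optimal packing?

1

Next-Fit: [280,79] [101,107,37,74] [246] [269] [255] [242] → 6 tapes.
Total size 1690 GB; any packing needs at least ⌈1690/400⌉ = 5 tapes.
An optimal packing achieves that bound: [280,107] [269,101] [255,79,37] [246,74] [242] → 5 tapes.
Excess: 6 − 5 = 1.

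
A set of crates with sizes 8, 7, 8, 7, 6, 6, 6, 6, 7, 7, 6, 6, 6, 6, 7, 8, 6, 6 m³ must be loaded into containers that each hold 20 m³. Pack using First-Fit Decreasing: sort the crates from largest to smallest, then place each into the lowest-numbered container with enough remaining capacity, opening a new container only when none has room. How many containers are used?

7

Sorted descending: 8, 8, 8, 7, 7, 7, 7, 7, 6, 6, 6, 6, 6, 6, 6, 6, 6, 6.
container 1: place 8 m³, 12 m³ left
container 1: place 8 m³, 4 m³ left
container 2: place 8 m³, 12 m³ left
container 2: place 7 m³, 5 m³ left
container 3: place 7 m³, 13 m³ left
container 3: place 7 m³, 6 m³ left
container 4: place 7 m³, 13 m³ left
container 4: place 7 m³, 6 m³ left
container 3: place 6 m³, 0 m³ left
container 4: place 6 m³, 0 m³ left
container 5: place 6 m³, 14 m³ left
container 5: place 6 m³, 8 m³ left
container 5: place 6 m³, 2 m³ left
container 6: place 6 m³, 14 m³ left
container 6: place 6 m³, 8 m³ left
container 6: place 6 m³, 2 m³ left
container 7: place 6 m³, 14 m³ left
container 7: place 6 m³, 8 m³ left
Final containers: [8,8] [8,7] [7,7,6] [7,7,6] [6,6,6] [6,6,6] [6,6].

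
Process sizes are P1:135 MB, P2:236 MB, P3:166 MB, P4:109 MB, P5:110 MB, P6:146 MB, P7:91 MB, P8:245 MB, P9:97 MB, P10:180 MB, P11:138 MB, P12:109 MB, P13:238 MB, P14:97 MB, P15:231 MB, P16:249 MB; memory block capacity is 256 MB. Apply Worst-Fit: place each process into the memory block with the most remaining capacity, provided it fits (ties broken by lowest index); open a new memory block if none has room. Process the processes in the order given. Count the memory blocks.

12

P1 (135 MB) → memory block 1 (remaining 121 MB)
P2 (236 MB) → memory block 2 (remaining 20 MB)
P3 (166 MB) → memory block 3 (remaining 90 MB)
P4 (109 MB) → memory block 1 (remaining 12 MB)
P5 (110 MB) → memory block 4 (remaining 146 MB)
P6 (146 MB) → memory block 4 (remaining 0 MB)
P7 (91 MB) → memory block 5 (remaining 165 MB)
P8 (245 MB) → memory block 6 (remaining 11 MB)
P9 (97 MB) → memory block 5 (remaining 68 MB)
P10 (180 MB) → memory block 7 (remaining 76 MB)
P11 (138 MB) → memory block 8 (remaining 118 MB)
P12 (109 MB) → memory block 8 (remaining 9 MB)
P13 (238 MB) → memory block 9 (remaining 18 MB)
P14 (97 MB) → memory block 10 (remaining 159 MB)
P15 (231 MB) → memory block 11 (remaining 25 MB)
P16 (249 MB) → memory block 12 (remaining 7 MB)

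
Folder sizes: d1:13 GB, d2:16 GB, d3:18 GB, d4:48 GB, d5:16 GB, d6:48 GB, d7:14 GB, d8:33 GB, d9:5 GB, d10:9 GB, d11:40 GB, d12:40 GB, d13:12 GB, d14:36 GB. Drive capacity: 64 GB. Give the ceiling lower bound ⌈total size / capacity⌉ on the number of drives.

6

Total size = 13 + 16 + 18 + 48 + 16 + 48 + 14 + 33 + 5 + 9 + 40 + 40 + 12 + 36 = 348 GB.
⌈348 / 64⌉ = 6.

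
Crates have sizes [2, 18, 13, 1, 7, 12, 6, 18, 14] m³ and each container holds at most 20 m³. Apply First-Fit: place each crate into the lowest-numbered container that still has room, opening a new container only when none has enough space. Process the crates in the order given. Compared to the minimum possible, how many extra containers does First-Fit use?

0

First-Fit: [2,18] [13,1,6] [7,12] [18] [14] → 5 containers.
Total size 91 m³; any packing needs at least ⌈91/20⌉ = 5 containers.
So 5 is already optimal.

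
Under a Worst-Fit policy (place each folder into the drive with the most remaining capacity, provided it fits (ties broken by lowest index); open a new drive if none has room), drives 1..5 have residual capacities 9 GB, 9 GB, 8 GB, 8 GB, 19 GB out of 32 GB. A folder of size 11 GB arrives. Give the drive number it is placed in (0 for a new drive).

5

Drives with room: drive 5 (19 GB).
Most room is drive 5 with 19 GB free.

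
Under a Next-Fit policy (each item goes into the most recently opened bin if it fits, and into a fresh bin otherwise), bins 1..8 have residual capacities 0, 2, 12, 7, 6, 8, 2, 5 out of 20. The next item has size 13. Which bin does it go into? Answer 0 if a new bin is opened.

Next-Fit only looks at bin 8, which has 5 free.
13 does not fit, so a new bin is opened.

0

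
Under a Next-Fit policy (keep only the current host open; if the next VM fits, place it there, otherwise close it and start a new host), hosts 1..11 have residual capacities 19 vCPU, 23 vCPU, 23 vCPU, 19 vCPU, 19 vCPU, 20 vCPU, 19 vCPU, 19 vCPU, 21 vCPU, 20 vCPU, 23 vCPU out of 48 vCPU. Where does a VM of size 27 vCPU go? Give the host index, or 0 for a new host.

0

Next-Fit only looks at host 11, which has 23 vCPU free.
27 vCPU does not fit, so a new host is opened.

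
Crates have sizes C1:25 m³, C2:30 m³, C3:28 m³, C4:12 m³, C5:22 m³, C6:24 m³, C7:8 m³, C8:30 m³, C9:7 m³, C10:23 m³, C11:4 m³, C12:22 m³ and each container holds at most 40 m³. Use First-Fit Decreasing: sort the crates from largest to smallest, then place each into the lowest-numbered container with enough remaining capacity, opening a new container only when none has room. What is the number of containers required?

8

Sorted descending: 30, 30, 28, 25, 24, 23, 22, 22, 12, 8, 7, 4.
Put 30 m³ in container 1; 10 m³ remain.
Put 30 m³ in container 2; 10 m³ remain.
Put 28 m³ in container 3; 12 m³ remain.
Put 25 m³ in container 4; 15 m³ remain.
Put 24 m³ in container 5; 16 m³ remain.
Put 23 m³ in container 6; 17 m³ remain.
Put 22 m³ in container 7; 18 m³ remain.
Put 22 m³ in container 8; 18 m³ remain.
Put 12 m³ in container 3; 0 m³ remain.
Put 8 m³ in container 1; 2 m³ remain.
Put 7 m³ in container 2; 3 m³ remain.
Put 4 m³ in container 4; 11 m³ remain.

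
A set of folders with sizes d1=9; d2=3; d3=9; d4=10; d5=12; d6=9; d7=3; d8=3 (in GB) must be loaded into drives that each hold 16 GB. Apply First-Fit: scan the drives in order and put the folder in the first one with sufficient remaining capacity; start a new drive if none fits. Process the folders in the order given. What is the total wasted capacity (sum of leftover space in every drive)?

22

d1 (9 GB) → drive 1 (remaining 7 GB)
d2 (3 GB) → drive 1 (remaining 4 GB)
d3 (9 GB) → drive 2 (remaining 7 GB)
d4 (10 GB) → drive 3 (remaining 6 GB)
d5 (12 GB) → drive 4 (remaining 4 GB)
d6 (9 GB) → drive 5 (remaining 7 GB)
d7 (3 GB) → drive 1 (remaining 1 GB)
d8 (3 GB) → drive 2 (remaining 4 GB)
5 drives × 16 GB = 80 GB; used 58 GB; unused 22 GB.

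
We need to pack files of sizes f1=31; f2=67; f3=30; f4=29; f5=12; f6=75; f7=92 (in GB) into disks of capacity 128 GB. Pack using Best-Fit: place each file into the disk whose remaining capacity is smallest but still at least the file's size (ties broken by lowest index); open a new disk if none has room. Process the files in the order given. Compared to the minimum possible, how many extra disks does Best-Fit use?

Best-Fit: [31,67,30] [29,12,75] [92] → 3 disks.
Total size 336 GB; any packing needs at least ⌈336/128⌉ = 3 disks.
So 3 is already optimal.

0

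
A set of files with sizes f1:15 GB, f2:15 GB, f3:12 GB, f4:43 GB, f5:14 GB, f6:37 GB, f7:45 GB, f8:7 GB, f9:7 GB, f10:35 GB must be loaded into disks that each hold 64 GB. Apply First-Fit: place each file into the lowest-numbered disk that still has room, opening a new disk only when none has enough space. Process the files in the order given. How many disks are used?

5

f1 (15 GB) → disk 1 (remaining 49 GB)
f2 (15 GB) → disk 1 (remaining 34 GB)
f3 (12 GB) → disk 1 (remaining 22 GB)
f4 (43 GB) → disk 2 (remaining 21 GB)
f5 (14 GB) → disk 1 (remaining 8 GB)
f6 (37 GB) → disk 3 (remaining 27 GB)
f7 (45 GB) → disk 4 (remaining 19 GB)
f8 (7 GB) → disk 1 (remaining 1 GB)
f9 (7 GB) → disk 2 (remaining 14 GB)
f10 (35 GB) → disk 5 (remaining 29 GB)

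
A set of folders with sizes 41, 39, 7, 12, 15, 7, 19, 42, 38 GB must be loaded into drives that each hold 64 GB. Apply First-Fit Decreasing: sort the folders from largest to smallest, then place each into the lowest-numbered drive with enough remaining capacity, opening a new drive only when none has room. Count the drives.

Sorted descending: 42, 41, 39, 38, 19, 15, 12, 7, 7.
drive 1: place 42 GB, 22 GB left
drive 2: place 41 GB, 23 GB left
drive 3: place 39 GB, 25 GB left
drive 4: place 38 GB, 26 GB left
drive 1: place 19 GB, 3 GB left
drive 2: place 15 GB, 8 GB left
drive 3: place 12 GB, 13 GB left
drive 2: place 7 GB, 1 GB left
drive 3: place 7 GB, 6 GB left

4 drives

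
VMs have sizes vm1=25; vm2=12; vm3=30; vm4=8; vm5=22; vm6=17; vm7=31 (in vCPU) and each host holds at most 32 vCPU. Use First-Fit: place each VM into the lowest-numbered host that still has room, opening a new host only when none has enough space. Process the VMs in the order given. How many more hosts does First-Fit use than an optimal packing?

First-Fit: [25] [12,8] [30] [22] [17] [31] → 6 hosts.
Total size 145 vCPU; any packing needs at least ⌈145/32⌉ = 5 hosts.
An optimal packing achieves that bound: [31] [30] [25] [22,8] [17,12] → 5 hosts.
Excess: 6 − 5 = 1.

1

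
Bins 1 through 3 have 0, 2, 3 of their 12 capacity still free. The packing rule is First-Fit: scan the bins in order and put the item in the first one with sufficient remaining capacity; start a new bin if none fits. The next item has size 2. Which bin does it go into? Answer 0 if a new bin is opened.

2

Bins with room: bin 2 (2), bin 3 (3).
The first with room is bin 2.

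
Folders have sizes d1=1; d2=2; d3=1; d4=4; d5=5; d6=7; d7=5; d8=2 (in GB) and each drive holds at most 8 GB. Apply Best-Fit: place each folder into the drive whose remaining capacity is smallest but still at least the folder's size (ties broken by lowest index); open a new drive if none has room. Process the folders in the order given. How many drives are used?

4

Put d1 (1 GB) in drive 1; 7 GB remain.
Put d2 (2 GB) in drive 1; 5 GB remain.
Put d3 (1 GB) in drive 1; 4 GB remain.
Put d4 (4 GB) in drive 1; 0 GB remain.
Put d5 (5 GB) in drive 2; 3 GB remain.
Put d6 (7 GB) in drive 3; 1 GB remain.
Put d7 (5 GB) in drive 4; 3 GB remain.
Put d8 (2 GB) in drive 2; 1 GB remain.
Final drives: [1,2,1,4] [5,2] [7] [5].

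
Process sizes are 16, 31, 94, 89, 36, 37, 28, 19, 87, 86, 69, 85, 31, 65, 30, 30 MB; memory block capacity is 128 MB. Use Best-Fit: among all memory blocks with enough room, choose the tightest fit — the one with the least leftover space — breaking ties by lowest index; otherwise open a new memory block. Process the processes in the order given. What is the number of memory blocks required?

Put 16 MB in memory block 1; 112 MB remain.
Put 31 MB in memory block 1; 81 MB remain.
Put 94 MB in memory block 2; 34 MB remain.
Put 89 MB in memory block 3; 39 MB remain.
Put 36 MB in memory block 3; 3 MB remain.
Put 37 MB in memory block 1; 44 MB remain.
Put 28 MB in memory block 2; 6 MB remain.
Put 19 MB in memory block 1; 25 MB remain.
Put 87 MB in memory block 4; 41 MB remain.
Put 86 MB in memory block 5; 42 MB remain.
Put 69 MB in memory block 6; 59 MB remain.
Put 85 MB in memory block 7; 43 MB remain.
Put 31 MB in memory block 4; 10 MB remain.
Put 65 MB in memory block 8; 63 MB remain.
Put 30 MB in memory block 5; 12 MB remain.
Put 30 MB in memory block 7; 13 MB remain.
Final memory blocks: [16,31,37,19] [94,28] [89,36] [87,31] [86,30] [69] [85,30] [65].

8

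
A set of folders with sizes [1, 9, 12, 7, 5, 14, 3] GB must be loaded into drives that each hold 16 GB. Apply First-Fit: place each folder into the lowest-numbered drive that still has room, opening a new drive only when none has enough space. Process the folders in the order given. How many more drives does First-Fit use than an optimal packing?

First-Fit: [1,9,5] [12,3] [7] [14] → 4 drives.
Total size 51 GB; any packing needs at least ⌈51/16⌉ = 4 drives.
So 4 is already optimal.

0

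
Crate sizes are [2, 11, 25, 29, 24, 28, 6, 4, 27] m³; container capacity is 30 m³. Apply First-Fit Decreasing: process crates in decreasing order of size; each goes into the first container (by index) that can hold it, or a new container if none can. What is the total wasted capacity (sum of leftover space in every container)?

24

Sorted descending: 29, 28, 27, 25, 24, 11, 6, 4, 2.
Put 29 m³ in container 1; 1 m³ remain.
Put 28 m³ in container 2; 2 m³ remain.
Put 27 m³ in container 3; 3 m³ remain.
Put 25 m³ in container 4; 5 m³ remain.
Put 24 m³ in container 5; 6 m³ remain.
Put 11 m³ in container 6; 19 m³ remain.
Put 6 m³ in container 5; 0 m³ remain.
Put 4 m³ in container 4; 1 m³ remain.
Put 2 m³ in container 2; 0 m³ remain.
6 containers × 30 m³ = 180 m³; used 156 m³; unused 24 m³.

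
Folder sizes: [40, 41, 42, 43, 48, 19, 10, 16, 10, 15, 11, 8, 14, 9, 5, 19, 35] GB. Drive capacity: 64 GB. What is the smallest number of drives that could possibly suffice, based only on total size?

7

Total size = 40 + 41 + 42 + 43 + 48 + 19 + 10 + 16 + 10 + 15 + 11 + 8 + 14 + 9 + 5 + 19 + 35 = 385 GB.
⌈385 / 64⌉ = 7.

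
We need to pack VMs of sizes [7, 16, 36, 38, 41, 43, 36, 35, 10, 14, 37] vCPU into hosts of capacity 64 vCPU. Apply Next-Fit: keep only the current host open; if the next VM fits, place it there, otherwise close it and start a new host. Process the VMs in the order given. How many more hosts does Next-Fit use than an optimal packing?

Next-Fit: [7,16,36] [38] [41] [43] [36] [35,10,14] [37] → 7 hosts.
7 VMs exceed 32 vCPU (half the capacity), and no two of those can share a host, so at least 7 hosts are needed.
So 7 is already optimal.

0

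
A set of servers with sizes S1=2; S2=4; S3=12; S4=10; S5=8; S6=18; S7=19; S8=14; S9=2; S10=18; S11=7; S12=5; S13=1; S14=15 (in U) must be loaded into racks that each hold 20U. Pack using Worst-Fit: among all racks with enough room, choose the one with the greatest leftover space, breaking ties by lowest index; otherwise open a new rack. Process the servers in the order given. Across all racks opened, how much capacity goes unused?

Put S1 (2U) in rack 1; 18U remain.
Put S2 (4U) in rack 1; 14U remain.
Put S3 (12U) in rack 1; 2U remain.
Put S4 (10U) in rack 2; 10U remain.
Put S5 (8U) in rack 2; 2U remain.
Put S6 (18U) in rack 3; 2U remain.
Put S7 (19U) in rack 4; 1U remain.
Put S8 (14U) in rack 5; 6U remain.
Put S9 (2U) in rack 5; 4U remain.
Put S10 (18U) in rack 6; 2U remain.
Put S11 (7U) in rack 7; 13U remain.
Put S12 (5U) in rack 7; 8U remain.
Put S13 (1U) in rack 7; 7U remain.
Put S14 (15U) in rack 8; 5U remain.
8 racks × 20U = 160U; used 135U; unused 25U.

25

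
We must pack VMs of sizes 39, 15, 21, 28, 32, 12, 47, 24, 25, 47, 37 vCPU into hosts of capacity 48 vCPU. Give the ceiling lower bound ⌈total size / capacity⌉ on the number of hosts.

7

Total size = 39 + 15 + 21 + 28 + 32 + 12 + 47 + 24 + 25 + 47 + 37 = 327 vCPU.
⌈327 / 48⌉ = 7.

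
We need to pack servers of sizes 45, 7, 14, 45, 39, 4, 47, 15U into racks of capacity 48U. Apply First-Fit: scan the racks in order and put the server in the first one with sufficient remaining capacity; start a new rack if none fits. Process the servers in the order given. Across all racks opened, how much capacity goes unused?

24

45U → rack 1 (remaining 3U)
7U → rack 2 (remaining 41U)
14U → rack 2 (remaining 27U)
45U → rack 3 (remaining 3U)
39U → rack 4 (remaining 9U)
4U → rack 2 (remaining 23U)
47U → rack 5 (remaining 1U)
15U → rack 2 (remaining 8U)
5 racks × 48U = 240U; used 216U; unused 24U.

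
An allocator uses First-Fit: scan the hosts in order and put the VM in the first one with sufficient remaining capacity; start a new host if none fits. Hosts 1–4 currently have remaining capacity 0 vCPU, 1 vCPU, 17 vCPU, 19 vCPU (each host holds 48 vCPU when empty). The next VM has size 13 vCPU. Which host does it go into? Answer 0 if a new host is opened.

Hosts with room: host 3 (17 vCPU), host 4 (19 vCPU).
The first with room is host 3.

3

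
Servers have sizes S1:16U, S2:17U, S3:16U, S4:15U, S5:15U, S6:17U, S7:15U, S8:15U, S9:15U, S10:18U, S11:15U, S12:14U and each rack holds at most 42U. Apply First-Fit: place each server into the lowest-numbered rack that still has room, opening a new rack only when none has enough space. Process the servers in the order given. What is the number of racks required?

Put S1 (16U) in rack 1; 26U remain.
Put S2 (17U) in rack 1; 9U remain.
Put S3 (16U) in rack 2; 26U remain.
Put S4 (15U) in rack 2; 11U remain.
Put S5 (15U) in rack 3; 27U remain.
Put S6 (17U) in rack 3; 10U remain.
Put S7 (15U) in rack 4; 27U remain.
Put S8 (15U) in rack 4; 12U remain.
Put S9 (15U) in rack 5; 27U remain.
Put S10 (18U) in rack 5; 9U remain.
Put S11 (15U) in rack 6; 27U remain.
Put S12 (14U) in rack 6; 13U remain.
Final racks: [16,17] [16,15] [15,17] [15,15] [15,18] [15,14].

6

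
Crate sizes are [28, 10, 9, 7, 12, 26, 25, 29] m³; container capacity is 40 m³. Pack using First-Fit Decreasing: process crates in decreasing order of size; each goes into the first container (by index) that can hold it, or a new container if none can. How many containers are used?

Sorted descending: 29, 28, 26, 25, 12, 10, 9, 7.
29 m³ → container 1 (remaining 11 m³)
28 m³ → container 2 (remaining 12 m³)
26 m³ → container 3 (remaining 14 m³)
25 m³ → container 4 (remaining 15 m³)
12 m³ → container 2 (remaining 0 m³)
10 m³ → container 1 (remaining 1 m³)
9 m³ → container 3 (remaining 5 m³)
7 m³ → container 4 (remaining 8 m³)
Final containers: [29,10] [28,12] [26,9] [25,7].

4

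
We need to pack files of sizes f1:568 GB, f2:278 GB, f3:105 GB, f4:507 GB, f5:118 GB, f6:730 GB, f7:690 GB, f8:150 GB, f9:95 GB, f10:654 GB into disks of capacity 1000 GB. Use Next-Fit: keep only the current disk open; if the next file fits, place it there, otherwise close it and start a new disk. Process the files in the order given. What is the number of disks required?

5

disk 1: place f1 (568 GB), 432 GB left
disk 1: place f2 (278 GB), 154 GB left
disk 1: place f3 (105 GB), 49 GB left
disk 2: place f4 (507 GB), 493 GB left
disk 2: place f5 (118 GB), 375 GB left
disk 3: place f6 (730 GB), 270 GB left
disk 4: place f7 (690 GB), 310 GB left
disk 4: place f8 (150 GB), 160 GB left
disk 4: place f9 (95 GB), 65 GB left
disk 5: place f10 (654 GB), 346 GB left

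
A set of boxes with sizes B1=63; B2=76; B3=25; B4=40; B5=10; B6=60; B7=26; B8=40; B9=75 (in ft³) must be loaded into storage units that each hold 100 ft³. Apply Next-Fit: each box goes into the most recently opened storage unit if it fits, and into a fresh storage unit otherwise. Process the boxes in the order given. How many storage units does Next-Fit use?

Put B1 (63 ft³) in storage unit 1; 37 ft³ remain.
Put B2 (76 ft³) in storage unit 2; 24 ft³ remain.
Put B3 (25 ft³) in storage unit 3; 75 ft³ remain.
Put B4 (40 ft³) in storage unit 3; 35 ft³ remain.
Put B5 (10 ft³) in storage unit 3; 25 ft³ remain.
Put B6 (60 ft³) in storage unit 4; 40 ft³ remain.
Put B7 (26 ft³) in storage unit 4; 14 ft³ remain.
Put B8 (40 ft³) in storage unit 5; 60 ft³ remain.
Put B9 (75 ft³) in storage unit 6; 25 ft³ remain.

6 storage units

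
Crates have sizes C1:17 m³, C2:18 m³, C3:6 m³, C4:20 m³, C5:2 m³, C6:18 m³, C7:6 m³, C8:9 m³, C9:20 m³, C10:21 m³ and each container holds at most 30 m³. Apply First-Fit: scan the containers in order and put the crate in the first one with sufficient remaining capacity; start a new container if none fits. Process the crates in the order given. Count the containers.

Put C1 (17 m³) in container 1; 13 m³ remain.
Put C2 (18 m³) in container 2; 12 m³ remain.
Put C3 (6 m³) in container 1; 7 m³ remain.
Put C4 (20 m³) in container 3; 10 m³ remain.
Put C5 (2 m³) in container 1; 5 m³ remain.
Put C6 (18 m³) in container 4; 12 m³ remain.
Put C7 (6 m³) in container 2; 6 m³ remain.
Put C8 (9 m³) in container 3; 1 m³ remain.
Put C9 (20 m³) in container 5; 10 m³ remain.
Put C10 (21 m³) in container 6; 9 m³ remain.

6 containers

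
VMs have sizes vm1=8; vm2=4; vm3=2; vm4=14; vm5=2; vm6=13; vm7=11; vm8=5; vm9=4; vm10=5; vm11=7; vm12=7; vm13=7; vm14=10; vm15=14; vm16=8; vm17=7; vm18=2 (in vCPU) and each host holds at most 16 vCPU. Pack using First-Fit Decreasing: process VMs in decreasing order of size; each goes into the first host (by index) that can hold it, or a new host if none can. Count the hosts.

Sorted descending: 14, 14, 13, 11, 10, 8, 8, 7, 7, 7, 7, 5, 5, 4, 4, 2, 2, 2.
host 1: place 14 vCPU, 2 vCPU left
host 2: place 14 vCPU, 2 vCPU left
host 3: place 13 vCPU, 3 vCPU left
host 4: place 11 vCPU, 5 vCPU left
host 5: place 10 vCPU, 6 vCPU left
host 6: place 8 vCPU, 8 vCPU left
host 6: place 8 vCPU, 0 vCPU left
host 7: place 7 vCPU, 9 vCPU left
host 7: place 7 vCPU, 2 vCPU left
host 8: place 7 vCPU, 9 vCPU left
host 8: place 7 vCPU, 2 vCPU left
host 4: place 5 vCPU, 0 vCPU left
host 5: place 5 vCPU, 1 vCPU left
host 9: place 4 vCPU, 12 vCPU left
host 9: place 4 vCPU, 8 vCPU left
host 1: place 2 vCPU, 0 vCPU left
host 2: place 2 vCPU, 0 vCPU left
host 3: place 2 vCPU, 1 vCPU left
Final hosts: [14,2] [14,2] [13,2] [11,5] [10,5] [8,8] [7,7] [7,7] [4,4].

9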